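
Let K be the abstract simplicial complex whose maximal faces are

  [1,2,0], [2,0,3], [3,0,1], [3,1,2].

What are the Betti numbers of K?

We work with the vertex ordering 0 < 1 < 2 < 3. The simplices of K, each written with vertices in increasing order, are:

  0-simplices (4): [0], [1], [2], [3]
  1-simplices (6): [0,1], [0,2], [0,3], [1,2], [1,3], [2,3]
  2-simplices (4): [0,1,2], [0,1,3], [0,2,3], [1,2,3]

Hence C_0 ≅ Z^4, C_1 ≅ Z^6, C_2 ≅ Z^4.

∂_1: C_1 → C_0 maps an edge to its endpoints' difference, ∂[p,q] = q − p. For instance
  ∂[1,2] = [2] − [1].
The 4×6 boundary matrix has rank 3 and Smith normal form diag(1,1,1).

The boundary map ∂_2: C_2 → C_1 sends each 2-simplex [p,q,r] to [q,r] − [p,r] + [p,q]. For instance
  ∂[1,2,3] = [2,3] − [1,3] + [1,2],
  ∂[0,1,3] = [1,3] − [0,3] + [0,1].
This gives a 6×4 integer matrix of rank 3; reducing to Smith normal form yields diagonal entries (1,1,1).

From H_k ≅ ker(∂_k) / im(∂_{k+1}) we obtain:

  H_0: rank C_0 − rank ∂_1 = 4 − 3 = 1, and the invariant factors of ∂_1 are all 1, so H_0 ≅ Z.
  H_1: rank ker ∂_1 − rank ∂_2 = (6 − 3) − 3 = 0, and the invariant factors of ∂_2 are all 1, so H_1 ≅ 0.
  H_2: rank ker ∂_2 − rank ∂_3 = (4 − 3) − 0 = 1, and there is no ∂_3, so H_2 ≅ Z.

Hence the Betti numbers are b_0 = 1, b_1 = 0, b_2 = 1.

b_0 = 1, b_1 = 0, b_2 = 1.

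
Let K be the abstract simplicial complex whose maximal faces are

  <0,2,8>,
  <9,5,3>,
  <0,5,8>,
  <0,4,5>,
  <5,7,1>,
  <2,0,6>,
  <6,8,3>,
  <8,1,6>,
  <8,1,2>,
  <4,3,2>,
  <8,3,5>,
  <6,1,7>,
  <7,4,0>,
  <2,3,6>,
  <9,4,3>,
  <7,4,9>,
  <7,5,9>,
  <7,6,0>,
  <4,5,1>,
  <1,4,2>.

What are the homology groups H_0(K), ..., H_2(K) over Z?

H_0 = Z,  H_1 = Z ⊕ Z/2Z,  H_2 = 0.

Take the total order 0 < 1 < 2 < 3 < 4 < 5 < 6 < 7 < 8 < 9 on the vertex set. Then K (dimension 2) consists of the simplices:

  0-simplices (10): [0], [1], [2], [3], [4], [5], [6], [7], [8], [9]
  1-simplices (30): (30 of them)
  2-simplices (20): (20 of them)

giving chain groups C_0 ≅ Z^10, C_1 ≅ Z^30, C_2 ≅ Z^20.

Boundary ∂_1: C_1 → C_0 sends each edge [p,q] (with p < q) to q − p.
This gives a 10×30 integer matrix of rank 9; reducing to Smith normal form yields diagonal entries (1,1,1,1,1,1,1,1,1).

∂_2: C_2 → C_1 sends each 2-simplex [p,q,r] to [q,r] − [p,r] + [p,q]. For instance
  ∂[0,4,5] = [4,5] − [0,5] + [0,4],
  ∂[0,4,7] = [4,7] − [0,7] + [0,4].
The 30×20 boundary matrix has rank 20 and Smith normal form diag(1,1,1,1,1,1,1,1,1,1,1,1,1,1,1,1,1,1,1,2).

From H_k ≅ ker(∂_k) / im(∂_{k+1}) we obtain:

  H_0: rank C_0 − rank ∂_1 = 10 − 9 = 1, and the invariant factors of ∂_1 are all 1, so H_0 ≅ Z.
  H_1: rank ker ∂_1 − rank ∂_2 = (30 − 9) − 20 = 1, and ∂_2 has invariant factor 2 > 1, so H_1 ≅ Z ⊕ Z/2Z.
  H_2: rank ker ∂_2 − rank ∂_3 = (20 − 20) − 0 = 0, and there is no ∂_3, so H_2 ≅ 0.

(K is a triangulation of the Klein bottle.)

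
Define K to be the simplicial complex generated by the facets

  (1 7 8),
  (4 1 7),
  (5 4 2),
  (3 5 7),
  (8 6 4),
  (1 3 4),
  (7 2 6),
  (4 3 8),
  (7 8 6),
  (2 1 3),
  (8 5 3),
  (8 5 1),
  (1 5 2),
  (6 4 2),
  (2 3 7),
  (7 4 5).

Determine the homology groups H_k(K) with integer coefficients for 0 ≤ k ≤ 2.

H_0 = Z,  H_1 = Z^2,  H_2 = Z.

Order the vertices as 1 < 2 < 3 < 4 < 5 < 6 < 7 < 8. Listing each simplex with vertices in this order, K has dimension 2 with simplices:

  0-simplices (8): [1], [2], [3], [4], [5], [6], [7], [8]
  1-simplices (24): (24 of them)
  2-simplices (16): [1,2,3], [1,2,5], [1,3,4], [1,4,7], [1,5,8], [1,7,8], [2,3,7], [2,4,5], [2,4,6], [2,6,7], [3,4,8], [3,5,7], [3,5,8], [4,5,7], [4,6,8], [6,7,8]

Hence C_0 ≅ Z^8, C_1 ≅ Z^24, C_2 ≅ Z^16.

Boundary ∂_1: C_1 → C_0 sends each edge [p,q] (with p < q) to q − p. For instance
  ∂[3,4] = [4] − [3].
As a 8×24 matrix over Z this has rank 7, with invariant factors (1,1,1,1,1,1,1).

∂_2: C_2 → C_1 maps a triangle to the signed sum of its edges. For instance
  ∂[3,5,7] = [5,7] − [3,7] + [3,5],
  ∂[3,5,8] = [5,8] − [3,8] + [3,5].
As a 24×16 matrix over Z this has rank 15, with invariant factors (1,1,1,1,1,1,1,1,1,1,1,1,1,1,1).

Now H_k = ker ∂_k / im ∂_{k+1}, so:

  H_0: rank C_0 − rank ∂_1 = 8 − 7 = 1, and the invariant factors of ∂_1 are all 1, so H_0 = Z.
  H_1: rank ker ∂_1 − rank ∂_2 = (24 − 7) − 15 = 2, and the invariant factors of ∂_2 are all 1, so H_1 = Z^2.
  H_2: rank ker ∂_2 − rank ∂_3 = (16 − 15) − 0 = 1, and there is no ∂_3, so H_2 = Z.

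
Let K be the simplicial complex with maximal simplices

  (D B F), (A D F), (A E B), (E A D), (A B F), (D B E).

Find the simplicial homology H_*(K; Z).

Fix the vertex order A < B < D < E < F and write every simplex with vertices in increasing order. Then dim K = 2 and the simplices of K are:

  0-simplices (5): A, B, D, E, F
  1-simplices (9): AB, AD, AE, AF, BD, BE, BF, DE, DF
  2-simplices (6): ABE, ABF, ADE, ADF, BDE, BDF

so the chain groups are C_0 ≅ Z^5, C_1 ≅ Z^9, C_2 ≅ Z^6.

Boundary ∂_1: C_1 → C_0 maps an edge to its endpoints' difference, ∂[p,q] = q − p. For instance
  ∂AF = F − A.
As a 5×9 matrix over Z this has rank 4, with invariant factors (1,1,1,1).

∂_2: C_2 → C_1 acts by ∂[p,q,r] = [q,r] − [p,r] + [p,q]. For instance
  ∂ADE = DE − AE + AD,
  ∂BDE = DE − BE + BD.
The resulting 9×6 matrix has rank 5, and its Smith normal form has invariant factors (1,1,1,1,1).

From H_k ≅ ker(∂_k) / im(∂_{k+1}) we obtain:

  H_0: rank C_0 − rank ∂_1 = 5 − 4 = 1, and the invariant factors of ∂_1 are all 1, so H_0 ≅ Z.
  H_1: rank ker ∂_1 − rank ∂_2 = (9 − 4) − 5 = 0, and the invariant factors of ∂_2 are all 1, so H_1 ≅ 0.
  H_2: rank ker ∂_2 − rank ∂_3 = (6 − 5) − 0 = 1, and there is no ∂_3, so H_2 ≅ Z.

H_0 ≅ Z,  H_1 = 0,  H_2 ≅ Z.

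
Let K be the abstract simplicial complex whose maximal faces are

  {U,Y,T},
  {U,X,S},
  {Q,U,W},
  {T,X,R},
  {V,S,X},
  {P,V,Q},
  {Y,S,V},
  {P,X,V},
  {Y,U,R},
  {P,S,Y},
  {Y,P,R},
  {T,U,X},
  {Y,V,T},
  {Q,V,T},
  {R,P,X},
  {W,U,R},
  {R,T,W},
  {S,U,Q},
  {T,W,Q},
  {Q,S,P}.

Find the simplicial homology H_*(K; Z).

Fix the vertex order P < Q < R < S < T < U < V < W < X < Y and write every simplex with vertices in increasing order. Then dim K = 2 and the simplices of K are:

  0-simplices (10): P, Q, R, S, T, U, V, W, X, Y
  1-simplices (30): PQ, PR, PS, PV, PX, PY, QS, QT, QU, QV, QW, RT, RU, RW, RX, RY, SU, SV, SX, SY, TU, TV, TW, TX, TY, UW, UX, UY, VX, VY
  2-simplices (20): PQS, PQV, PRX, PRY, PSY, PVX, QSU, QTV, QTW, QUW, RTW, RTX, RUW, RUY, SUX, SVX, SVY, TUX, TUY, TVY

so the chain groups are C_0 ≅ Z^10, C_1 ≅ Z^30, C_2 ≅ Z^20.

Boundary ∂_1: C_1 → C_0 is given by ∂[p,q] = [q] − [p]. For instance
  ∂SV = V − S.
This gives a 10×30 integer matrix of rank 9; reducing to Smith normal form yields diagonal entries (1,1,1,1,1,1,1,1,1).

Boundary ∂_2: C_2 → C_1 sends each 2-simplex [p,q,r] to [q,r] − [p,r] + [p,q]. For instance
  ∂PQS = QS − PS + PQ,
  ∂RTW = TW − RW + RT.
The 30×20 boundary matrix has rank 20 and Smith normal form diag(1,1,1,1,1,1,1,1,1,1,1,1,1,1,1,1,1,1,1,2).

Computing H_k = (kernel of ∂_k) / (image of ∂_{k+1}):

  H_0: rank C_0 − rank ∂_1 = 10 − 9 = 1, and the invariant factors of ∂_1 are all 1, so H_0 ≅ Z.
  H_1: rank ker ∂_1 − rank ∂_2 = (30 − 9) − 20 = 1, and ∂_2 has invariant factor 2 > 1, so H_1 ≅ Z × Z/2.
  H_2: rank ker ∂_2 − rank ∂_3 = (20 − 20) − 0 = 0, and there is no ∂_3, so H_2 ≅ 0.

As a check, the Euler characteristic is 10 − 30 + 20 = 0, which agrees with 1 − 1 + 0 = 0.

H_0 ≅ Z,  H_1 ≅ Z × Z/2,  H_2 = 0.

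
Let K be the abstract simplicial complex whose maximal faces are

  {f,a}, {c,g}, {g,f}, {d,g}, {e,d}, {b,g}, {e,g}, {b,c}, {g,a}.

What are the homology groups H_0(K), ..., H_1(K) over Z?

H_0 ≅ Z,  H_1 ≅ Z^3.

K has 7 vertices, 9 edges.
rank ∂_0 = 0, rank ∂_1 = 6 ⇒ b_0 = 7 − 0 − 6 = 1; all invariant factors of ∂_1 are 1 so no torsion. So H_0 ≅ Z.
rank ∂_1 = 6, rank ∂_2 = 0 ⇒ b_1 = 9 − 6 − 0 = 3. So H_1 ≅ Z^3.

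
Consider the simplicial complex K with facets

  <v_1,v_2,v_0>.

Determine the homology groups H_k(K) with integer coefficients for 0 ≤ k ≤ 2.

H_0 = Z,  H_1 = 0,  H_2 = 0.

Fix the vertex order v_0 < v_1 < v_2 and write every simplex with vertices in increasing order. Then dim K = 2 and the simplices of K are:

  0-simplices (3): [v_0], [v_1], [v_2]
  1-simplices (3): [v_0,v_1], [v_0,v_2], [v_1,v_2]
  2-simplices (1): [v_0,v_1,v_2]

giving chain groups C_0 ≅ Z^3, C_1 ≅ Z^3, C_2 ≅ Z^1.

Boundary ∂_1: C_1 → C_0 is given by ∂[p,q] = [q] − [p]. For instance
  ∂[v_0,v_2] = [v_2] − [v_0].
This gives a 3×3 integer matrix of rank 2; reducing to Smith normal form yields diagonal entries (1,1).

Boundary ∂_2: C_2 → C_1 acts by ∂[p,q,r] = [q,r] − [p,r] + [p,q]. For instance
  ∂[v_0,v_1,v_2] = [v_1,v_2] − [v_0,v_2] + [v_0,v_1].
As a 3×1 matrix over Z this has rank 1, with invariant factors (1).

From H_k ≅ ker(∂_k) / im(∂_{k+1}) we obtain:

  H_0: rank C_0 − rank ∂_1 = 3 − 2 = 1, and the invariant factors of ∂_1 are all 1, so H_0 = Z.
  H_1: rank ker ∂_1 − rank ∂_2 = (3 − 2) − 1 = 0, and the invariant factors of ∂_2 are all 1, so H_1 = 0.
  H_2: rank ker ∂_2 − rank ∂_3 = (1 − 1) − 0 = 0, and there is no ∂_3, so H_2 = 0.

(K is a triangulation of the 2-simplex.)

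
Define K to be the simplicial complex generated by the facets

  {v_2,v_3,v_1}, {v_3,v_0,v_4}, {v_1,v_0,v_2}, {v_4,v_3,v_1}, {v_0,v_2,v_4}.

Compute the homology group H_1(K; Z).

H_1 ≅ Z.

We work with the vertex ordering v_0 < v_1 < v_2 < v_3 < v_4. The simplices of K, each written with vertices in increasing order, are:

  0-simplices (5): [v_0], [v_1], [v_2], [v_3], [v_4]
  1-simplices (10): [v_0,v_1], [v_0,v_2], [v_0,v_3], [v_0,v_4], [v_1,v_2], [v_1,v_3], [v_1,v_4], [v_2,v_3], [v_2,v_4], [v_3,v_4]
  2-simplices (5): [v_0,v_1,v_2], [v_0,v_2,v_4], [v_0,v_3,v_4], [v_1,v_2,v_3], [v_1,v_3,v_4]

Hence C_0 ≅ Z^5, C_1 ≅ Z^10, C_2 ≅ Z^5.

The boundary map ∂_1: C_1 → C_0 sends each edge [p,q] (with p < q) to q − p.
As a 5×10 matrix over Z this has rank 4, with invariant factors (1,1,1,1).

The boundary map ∂_2: C_2 → C_1 sends each 2-simplex [p,q,r] to [q,r] − [p,r] + [p,q]. For instance
  ∂[v_0,v_3,v_4] = [v_3,v_4] − [v_0,v_4] + [v_0,v_3],
  ∂[v_1,v_2,v_3] = [v_2,v_3] − [v_1,v_3] + [v_1,v_2].
As a 10×5 matrix over Z this has rank 5, with invariant factors (1,1,1,1,1).

Computing H_k = (kernel of ∂_k) / (image of ∂_{k+1}):

  H_1: rank ker ∂_1 − rank ∂_2 = (10 − 4) − 5 = 1, and the invariant factors of ∂_2 are all 1, so H_1 = Z.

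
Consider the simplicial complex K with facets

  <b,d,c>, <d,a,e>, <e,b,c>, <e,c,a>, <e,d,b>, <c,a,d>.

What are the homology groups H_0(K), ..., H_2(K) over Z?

Order the vertices as a < b < c < d < e. Listing each simplex with vertices in this order, K has dimension 2 with simplices:

  0-simplices (5): a, b, c, d, e
  1-simplices (9): ac, ad, ae, bc, bd, be, cd, ce, de
  2-simplices (6): acd, ace, ade, bcd, bce, bde

giving chain groups C_0 ≅ Z^5, C_1 ≅ Z^9, C_2 ≅ Z^6.

∂_1: C_1 → C_0 maps an edge to its endpoints' difference, ∂[p,q] = q − p. For instance
  ∂be = e − b.
As a 5×9 matrix over Z this has rank 4, with invariant factors (1,1,1,1).

∂_2: C_2 → C_1 sends each 2-simplex [p,q,r] to [q,r] − [p,r] + [p,q]. For instance
  ∂bde = de − be + bd,
  ∂ade = de − ae + ad.
As a 9×6 matrix over Z this has rank 5, with invariant factors (1,1,1,1,1).

Reading off H_k = ker ∂_k / im ∂_{k+1}:

  H_0: rank C_0 − rank ∂_1 = 5 − 4 = 1, and the invariant factors of ∂_1 are all 1, so H_0 = Z.
  H_1: rank ker ∂_1 − rank ∂_2 = (9 − 4) − 5 = 0, and the invariant factors of ∂_2 are all 1, so H_1 = 0.
  H_2: rank ker ∂_2 − rank ∂_3 = (6 − 5) − 0 = 1, and there is no ∂_3, so H_2 = Z.

H_0 ≅ Z,  H_1 = 0,  H_2 ≅ Z.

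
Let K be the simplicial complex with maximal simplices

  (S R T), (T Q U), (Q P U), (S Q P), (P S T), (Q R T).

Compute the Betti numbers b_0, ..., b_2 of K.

Order the vertices as P < Q < R < S < T < U. Listing each simplex with vertices in this order, K has dimension 2 with simplices:

  0-simplices (6): P, Q, R, S, T, U
  1-simplices (12): PQ, PS, PT, PU, QR, QS, QT, QU, RS, RT, ST, TU
  2-simplices (6): PQS, PQU, PST, QRT, QTU, RST

Hence C_0 ≅ Z^6, C_1 ≅ Z^12, C_2 ≅ Z^6.

Boundary ∂_1: C_1 → C_0 sends each edge [p,q] (with p < q) to q − p.
This gives a 6×12 integer matrix of rank 5; reducing to Smith normal form yields diagonal entries (1,1,1,1,1).

Boundary ∂_2: C_2 → C_1 sends each 2-simplex [p,q,r] to [q,r] − [p,r] + [p,q]. For instance
  ∂QTU = TU − QU + QT,
  ∂QRT = RT − QT + QR.
As a 12×6 matrix over Z this has rank 6, with invariant factors (1,1,1,1,1,1).

From H_k ≅ ker(∂_k) / im(∂_{k+1}) we obtain:

  H_0: rank C_0 − rank ∂_1 = 6 − 5 = 1, and the invariant factors of ∂_1 are all 1, so H_0 = Z.
  H_1: rank ker ∂_1 − rank ∂_2 = (12 − 5) − 6 = 1, and the invariant factors of ∂_2 are all 1, so H_1 = Z.
  H_2: rank ker ∂_2 − rank ∂_3 = (6 − 6) − 0 = 0, and there is no ∂_3, so H_2 = 0.

As a check, the Euler characteristic is 6 − 12 + 6 = 0, which agrees with 1 − 1 + 0 = 0.
(K is a triangulation of the cylinder S^1 x I.)

Hence the Betti numbers are b_0 = 1, b_1 = 1, b_2 = 0.

b_0 = 1, b_1 = 1, b_2 = 0.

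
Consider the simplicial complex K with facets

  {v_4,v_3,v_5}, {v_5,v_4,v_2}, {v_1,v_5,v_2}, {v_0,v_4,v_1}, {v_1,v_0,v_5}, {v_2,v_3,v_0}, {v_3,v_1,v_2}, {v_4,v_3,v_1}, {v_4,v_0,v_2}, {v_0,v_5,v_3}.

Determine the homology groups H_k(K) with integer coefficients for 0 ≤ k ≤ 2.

Order the vertices as v_0 < v_1 < v_2 < v_3 < v_4 < v_5. Listing each simplex with vertices in this order, K has dimension 2 with simplices:

  0-simplices (6): [v_0], [v_1], [v_2], [v_3], [v_4], [v_5]
  1-simplices (15): (15 of them)
  2-simplices (10): [v_0,v_1,v_4], [v_0,v_1,v_5], [v_0,v_2,v_3], [v_0,v_2,v_4], [v_0,v_3,v_5], [v_1,v_2,v_3], [v_1,v_2,v_5], [v_1,v_3,v_4], [v_2,v_4,v_5], [v_3,v_4,v_5]

so the chain groups are C_0 ≅ Z^6, C_1 ≅ Z^15, C_2 ≅ Z^10.

∂_1: C_1 → C_0 maps an edge to its endpoints' difference, ∂[p,q] = q − p. For instance
  ∂[v_2,v_5] = [v_5] − [v_2].
The resulting 6×15 matrix has rank 5, and its Smith normal form has invariant factors (1,1,1,1,1).

∂_2: C_2 → C_1 sends each 2-simplex [p,q,r] to [q,r] − [p,r] + [p,q]. For instance
  ∂[v_0,v_2,v_4] = [v_2,v_4] − [v_0,v_4] + [v_0,v_2],
  ∂[v_0,v_1,v_4] = [v_1,v_4] − [v_0,v_4] + [v_0,v_1].
The resulting 15×10 matrix has rank 10, and its Smith normal form has invariant factors (1,1,1,1,1,1,1,1,1,2).

Reading off H_k = ker ∂_k / im ∂_{k+1}:

  H_0: rank C_0 − rank ∂_1 = 6 − 5 = 1, and the invariant factors of ∂_1 are all 1, so H_0 ≅ Z.
  H_1: rank ker ∂_1 − rank ∂_2 = (15 − 5) − 10 = 0, and ∂_2 has invariant factor 2 > 1, so H_1 ≅ Z/2Z.
  H_2: rank ker ∂_2 − rank ∂_3 = (10 − 10) − 0 = 0, and there is no ∂_3, so H_2 ≅ 0.

(K is a triangulation of the real projective plane RP^2.)

H_0 ≅ Z,  H_1 ≅ Z/2Z,  H_2 = 0.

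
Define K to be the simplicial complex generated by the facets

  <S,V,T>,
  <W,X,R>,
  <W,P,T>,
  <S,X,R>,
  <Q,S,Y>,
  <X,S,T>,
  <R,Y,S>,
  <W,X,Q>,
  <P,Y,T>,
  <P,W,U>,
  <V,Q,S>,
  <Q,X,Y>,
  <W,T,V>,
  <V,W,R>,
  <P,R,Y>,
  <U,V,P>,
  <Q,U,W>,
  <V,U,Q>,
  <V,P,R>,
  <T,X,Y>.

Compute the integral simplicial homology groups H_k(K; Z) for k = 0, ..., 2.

We work with the vertex ordering P < Q < R < S < T < U < V < W < X < Y. The simplices of K, each written with vertices in increasing order, are:

  0-simplices (10): P, Q, R, S, T, U, V, W, X, Y
  1-simplices (30): PR, PT, PU, PV, PW, PY, QS, QU, QV, QW, QX, QY, RS, RV, RW, RX, RY, ST, SV, SX, SY, TV, TW, TX, TY, UV, UW, VW, WX, XY
  2-simplices (20): PRV, PRY, PTW, PTY, PUV, PUW, QSV, QSY, QUV, QUW, QWX, QXY, RSX, RSY, RVW, RWX, STV, STX, TVW, TXY

Hence C_0 ≅ Z^10, C_1 ≅ Z^30, C_2 ≅ Z^20.

Boundary ∂_1: C_1 → C_0 maps an edge to its endpoints' difference, ∂[p,q] = q − p. For instance
  ∂WX = X − W.
As a 10×30 matrix over Z this has rank 9, with invariant factors (1,1,1,1,1,1,1,1,1).

∂_2: C_2 → C_1 maps a triangle to the signed sum of its edges. For instance
  ∂PTY = TY − PY + PT,
  ∂QUV = UV − QV + QU.
The resulting 30×20 matrix has rank 20, and its Smith normal form has invariant factors (1,1,1,1,1,1,1,1,1,1,1,1,1,1,1,1,1,1,1,2).

From H_k ≅ ker(∂_k) / im(∂_{k+1}) we obtain:

  H_0: rank C_0 − rank ∂_1 = 10 − 9 = 1, and the invariant factors of ∂_1 are all 1, so H_0 = Z.
  H_1: rank ker ∂_1 − rank ∂_2 = (30 − 9) − 20 = 1, and ∂_2 has invariant factor 2 > 1, so H_1 = Z ⊕ Z/2.
  H_2: rank ker ∂_2 − rank ∂_3 = (20 − 20) − 0 = 0, and there is no ∂_3, so H_2 = 0.

As a check, the Euler characteristic is 10 − 30 + 20 = 0, which agrees with 1 − 1 + 0 = 0.

H_0 ≅ Z,  H_1 ≅ Z ⊕ Z/2,  H_2 = 0.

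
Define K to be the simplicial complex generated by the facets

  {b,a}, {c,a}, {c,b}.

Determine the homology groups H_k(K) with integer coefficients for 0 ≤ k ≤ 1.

We work with the vertex ordering a < b < c. The simplices of K, each written with vertices in increasing order, are:

  0-simplices (3): a, b, c
  1-simplices (3): ab, ac, bc

giving chain groups C_0 ≅ Z^3, C_1 ≅ Z^3.

The boundary map ∂_1: C_1 → C_0 is given by ∂[p,q] = [q] − [p]. For instance
  ∂ac = c − a.
As a 3×3 matrix over Z this has rank 2, with invariant factors (1,1).

Now H_k = ker ∂_k / im ∂_{k+1}, so:

  H_0: rank C_0 − rank ∂_1 = 3 − 2 = 1, and the invariant factors of ∂_1 are all 1, so H_0 ≅ Z.
  H_1: rank ker ∂_1 − rank ∂_2 = (3 − 2) − 0 = 1, and there is no ∂_2, so H_1 ≅ Z.

As a check, the Euler characteristic is 3 − 3 = 0, which agrees with 1 − 1 = 0.

H_0 = Z,  H_1 = Z.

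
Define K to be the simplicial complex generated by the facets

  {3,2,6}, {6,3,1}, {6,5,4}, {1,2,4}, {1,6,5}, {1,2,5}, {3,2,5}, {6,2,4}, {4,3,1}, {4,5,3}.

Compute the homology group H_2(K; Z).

H_2 ≅ 0.

Order the vertices as 1 < 2 < 3 < 4 < 5 < 6. Listing each simplex with vertices in this order, K has dimension 2 with simplices:

  0-simplices (6): [1], [2], [3], [4], [5], [6]
  1-simplices (15): [1,2], [1,3], [1,4], [1,5], [1,6], [2,3], [2,4], [2,5], [2,6], [3,4], [3,5], [3,6], [4,5], [4,6], [5,6]
  2-simplices (10): [1,2,4], [1,2,5], [1,3,4], [1,3,6], [1,5,6], [2,3,5], [2,3,6], [2,4,6], [3,4,5], [4,5,6]

giving chain groups C_0 ≅ Z^6, C_1 ≅ Z^15, C_2 ≅ Z^10.

∂_1: C_1 → C_0 sends each edge [p,q] (with p < q) to q − p.
As a 6×15 matrix over Z this has rank 5, with invariant factors (1,1,1,1,1).

∂_2: C_2 → C_1 acts by ∂[p,q,r] = [q,r] − [p,r] + [p,q]. For instance
  ∂[1,5,6] = [5,6] − [1,6] + [1,5],
  ∂[2,3,6] = [3,6] − [2,6] + [2,3].
The resulting 15×10 matrix has rank 10, and its Smith normal form has invariant factors (1,1,1,1,1,1,1,1,1,2).

Computing H_k = (kernel of ∂_k) / (image of ∂_{k+1}):

  H_2: rank ker ∂_2 − rank ∂_3 = (10 − 10) − 0 = 0, and there is no ∂_3, so H_2 = 0.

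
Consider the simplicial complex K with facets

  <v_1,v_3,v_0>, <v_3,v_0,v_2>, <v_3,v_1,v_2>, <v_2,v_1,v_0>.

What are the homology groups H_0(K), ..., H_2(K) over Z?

H_0 = Z,  H_1 = 0,  H_2 = Z.

Fix the vertex order v_0 < v_1 < v_2 < v_3 and write every simplex with vertices in increasing order. Then dim K = 2 and the simplices of K are:

  0-simplices (4): [v_0], [v_1], [v_2], [v_3]
  1-simplices (6): [v_0,v_1], [v_0,v_2], [v_0,v_3], [v_1,v_2], [v_1,v_3], [v_2,v_3]
  2-simplices (4): [v_0,v_1,v_2], [v_0,v_1,v_3], [v_0,v_2,v_3], [v_1,v_2,v_3]

Hence C_0 ≅ Z^4, C_1 ≅ Z^6, C_2 ≅ Z^4.

The boundary map ∂_1: C_1 → C_0 sends each edge [p,q] (with p < q) to q − p. For instance
  ∂[v_1,v_2] = [v_2] − [v_1].
This gives a 4×6 integer matrix of rank 3; reducing to Smith normal form yields diagonal entries (1,1,1).

Boundary ∂_2: C_2 → C_1 maps a triangle to the signed sum of its edges. For instance
  ∂[v_0,v_2,v_3] = [v_2,v_3] − [v_0,v_3] + [v_0,v_2],
  ∂[v_1,v_2,v_3] = [v_2,v_3] − [v_1,v_3] + [v_1,v_2].
The 6×4 boundary matrix has rank 3 and Smith normal form diag(1,1,1).

Reading off H_k = ker ∂_k / im ∂_{k+1}:

  H_0: rank C_0 − rank ∂_1 = 4 − 3 = 1, and the invariant factors of ∂_1 are all 1, so H_0 = Z.
  H_1: rank ker ∂_1 − rank ∂_2 = (6 − 3) − 3 = 0, and the invariant factors of ∂_2 are all 1, so H_1 = 0.
  H_2: rank ker ∂_2 − rank ∂_3 = (4 − 3) − 0 = 1, and there is no ∂_3, so H_2 = Z.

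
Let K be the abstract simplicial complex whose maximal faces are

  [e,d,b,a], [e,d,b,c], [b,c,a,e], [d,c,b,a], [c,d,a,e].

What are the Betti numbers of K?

K has 5 vertices, 10 edges, 10 triangles, 5 3-simplices.
rank ∂_0 = 0, rank ∂_1 = 4 ⇒ b_0 = 5 − 0 − 4 = 1; all invariant factors of ∂_1 are 1 so no torsion. So H_0 = Z.
rank ∂_1 = 4, rank ∂_2 = 6 ⇒ b_1 = 10 − 4 − 6 = 0; all invariant factors of ∂_2 are 1 so no torsion. So H_1 = 0.
rank ∂_2 = 6, rank ∂_3 = 4 ⇒ b_2 = 10 − 6 − 4 = 0; all invariant factors of ∂_3 are 1 so no torsion. So H_2 = 0.
rank ∂_3 = 4, rank ∂_4 = 0 ⇒ b_3 = 5 − 4 − 0 = 1. So H_3 = Z.

b_0 = 1, b_1 = 0, b_2 = 0, b_3 = 1.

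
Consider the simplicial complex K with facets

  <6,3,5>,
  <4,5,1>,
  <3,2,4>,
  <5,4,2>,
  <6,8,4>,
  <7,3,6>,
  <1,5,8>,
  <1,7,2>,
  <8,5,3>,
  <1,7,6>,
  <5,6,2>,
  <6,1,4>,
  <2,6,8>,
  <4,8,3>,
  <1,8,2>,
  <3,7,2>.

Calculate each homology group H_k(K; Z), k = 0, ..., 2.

Take the total order 1 < 2 < 3 < 4 < 5 < 6 < 7 < 8 on the vertex set. Then K (dimension 2) consists of the simplices:

  0-simplices (8): [1], [2], [3], [4], [5], [6], [7], [8]
  1-simplices (24): (24 of them)
  2-simplices (16): [1,2,7], [1,2,8], [1,4,5], [1,4,6], [1,5,8], [1,6,7], [2,3,4], [2,3,7], [2,4,5], [2,5,6], [2,6,8], [3,4,8], [3,5,6], [3,5,8], [3,6,7], [4,6,8]

Hence C_0 ≅ Z^8, C_1 ≅ Z^24, C_2 ≅ Z^16.

Boundary ∂_1: C_1 → C_0 is given by ∂[p,q] = [q] − [p].
This gives a 8×24 integer matrix of rank 7; reducing to Smith normal form yields diagonal entries (1,1,1,1,1,1,1).

The boundary map ∂_2: C_2 → C_1 sends each 2-simplex [p,q,r] to [q,r] − [p,r] + [p,q]. For instance
  ∂[1,4,5] = [4,5] − [1,5] + [1,4],
  ∂[1,2,7] = [2,7] − [1,7] + [1,2].
This gives a 24×16 integer matrix of rank 15; reducing to Smith normal form yields diagonal entries (1,1,1,1,1,1,1,1,1,1,1,1,1,1,1).

Reading off H_k = ker ∂_k / im ∂_{k+1}:

  H_0: rank C_0 − rank ∂_1 = 8 − 7 = 1, and the invariant factors of ∂_1 are all 1, so H_0 ≅ Z.
  H_1: rank ker ∂_1 − rank ∂_2 = (24 − 7) − 15 = 2, and the invariant factors of ∂_2 are all 1, so H_1 ≅ Z^2.
  H_2: rank ker ∂_2 − rank ∂_3 = (16 − 15) − 0 = 1, and there is no ∂_3, so H_2 ≅ Z.

H_0 = Z,  H_1 = Z^2,  H_2 = Z.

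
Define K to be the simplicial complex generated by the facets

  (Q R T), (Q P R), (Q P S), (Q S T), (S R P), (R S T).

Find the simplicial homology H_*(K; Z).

Fix the vertex order P < Q < R < S < T and write every simplex with vertices in increasing order. Then dim K = 2 and the simplices of K are:

  0-simplices (5): P, Q, R, S, T
  1-simplices (9): PQ, PR, PS, QR, QS, QT, RS, RT, ST
  2-simplices (6): PQR, PQS, PRS, QRT, QST, RST

so the chain groups are C_0 ≅ Z^5, C_1 ≅ Z^9, C_2 ≅ Z^6.

The boundary map ∂_1: C_1 → C_0 sends each edge [p,q] (with p < q) to q − p. For instance
  ∂PS = S − P.
The 5×9 boundary matrix has rank 4 and Smith normal form diag(1,1,1,1).

∂_2: C_2 → C_1 acts by ∂[p,q,r] = [q,r] − [p,r] + [p,q]. For instance
  ∂QRT = RT − QT + QR,
  ∂RST = ST − RT + RS.
The 9×6 boundary matrix has rank 5 and Smith normal form diag(1,1,1,1,1).

From H_k ≅ ker(∂_k) / im(∂_{k+1}) we obtain:

  H_0: rank C_0 − rank ∂_1 = 5 − 4 = 1, and the invariant factors of ∂_1 are all 1, so H_0 ≅ Z.
  H_1: rank ker ∂_1 − rank ∂_2 = (9 − 4) − 5 = 0, and the invariant factors of ∂_2 are all 1, so H_1 ≅ 0.
  H_2: rank ker ∂_2 − rank ∂_3 = (6 − 5) − 0 = 1, and there is no ∂_3, so H_2 ≅ Z.

As a check, the Euler characteristic is 5 − 9 + 6 = 2, which agrees with 1 − 0 + 1 = 2.

H_0 ≅ Z,  H_1 = 0,  H_2 ≅ Z.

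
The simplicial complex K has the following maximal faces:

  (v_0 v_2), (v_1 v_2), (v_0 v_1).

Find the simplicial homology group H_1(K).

Fix the vertex order v_0 < v_1 < v_2 and write every simplex with vertices in increasing order. Then dim K = 1 and the simplices of K are:

  0-simplices (3): [v_0], [v_1], [v_2]
  1-simplices (3): [v_0,v_1], [v_0,v_2], [v_1,v_2]

giving chain groups C_0 ≅ Z^3, C_1 ≅ Z^3.

The boundary map ∂_1: C_1 → C_0 maps an edge to its endpoints' difference, ∂[p,q] = q − p. For instance
  ∂[v_0,v_1] = [v_1] − [v_0].
The resulting 3×3 matrix has rank 2, and its Smith normal form has invariant factors (1,1).

Computing H_k = (kernel of ∂_k) / (image of ∂_{k+1}):

  H_1: rank ker ∂_1 − rank ∂_2 = (3 − 2) − 0 = 1, and there is no ∂_2, so H_1 ≅ Z.

H_1 ≅ Z.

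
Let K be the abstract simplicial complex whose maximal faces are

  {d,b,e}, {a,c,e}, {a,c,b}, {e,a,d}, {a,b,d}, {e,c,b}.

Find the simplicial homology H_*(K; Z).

H_0 ≅ Z,  H_1 = 0,  H_2 ≅ Z.

Order the vertices as a < b < c < d < e. Listing each simplex with vertices in this order, K has dimension 2 with simplices:

  0-simplices (5): a, b, c, d, e
  1-simplices (9): ab, ac, ad, ae, bc, bd, be, ce, de
  2-simplices (6): abc, abd, ace, ade, bce, bde

so the chain groups are C_0 ≅ Z^5, C_1 ≅ Z^9, C_2 ≅ Z^6.

∂_1: C_1 → C_0 sends each edge [p,q] (with p < q) to q − p.
As a 5×9 matrix over Z this has rank 4, with invariant factors (1,1,1,1).

∂_2: C_2 → C_1 sends each 2-simplex [p,q,r] to [q,r] − [p,r] + [p,q]. For instance
  ∂abd = bd − ad + ab,
  ∂abc = bc − ac + ab.
The resulting 9×6 matrix has rank 5, and its Smith normal form has invariant factors (1,1,1,1,1).

Computing H_k = (kernel of ∂_k) / (image of ∂_{k+1}):

  H_0: rank C_0 − rank ∂_1 = 5 − 4 = 1, and the invariant factors of ∂_1 are all 1, so H_0 ≅ Z.
  H_1: rank ker ∂_1 − rank ∂_2 = (9 − 4) − 5 = 0, and the invariant factors of ∂_2 are all 1, so H_1 ≅ 0.
  H_2: rank ker ∂_2 − rank ∂_3 = (6 − 5) − 0 = 1, and there is no ∂_3, so H_2 ≅ Z.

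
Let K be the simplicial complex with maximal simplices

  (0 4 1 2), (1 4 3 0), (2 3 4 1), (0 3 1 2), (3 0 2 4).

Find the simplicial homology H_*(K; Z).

Order the vertices as 0 < 1 < 2 < 3 < 4. Listing each simplex with vertices in this order, K has dimension 3 with simplices:

  0-simplices (5): [0], [1], [2], [3], [4]
  1-simplices (10): [0,1], [0,2], [0,3], [0,4], [1,2], [1,3], [1,4], [2,3], [2,4], [3,4]
  2-simplices (10): [0,1,2], [0,1,3], [0,1,4], [0,2,3], [0,2,4], [0,3,4], [1,2,3], [1,2,4], [1,3,4], [2,3,4]
  3-simplices (5): [0,1,2,3], [0,1,2,4], [0,1,3,4], [0,2,3,4], [1,2,3,4]

Hence C_0 ≅ Z^5, C_1 ≅ Z^10, C_2 ≅ Z^10, C_3 ≅ Z^5.

∂_1: C_1 → C_0 sends each edge [p,q] (with p < q) to q − p. For instance
  ∂[0,1] = [1] − [0].
The resulting 5×10 matrix has rank 4, and its Smith normal form has invariant factors (1,1,1,1).

∂_2: C_2 → C_1 maps a triangle to the signed sum of its edges. For instance
  ∂[0,1,4] = [1,4] − [0,4] + [0,1],
  ∂[0,2,3] = [2,3] − [0,3] + [0,2].
As a 10×10 matrix over Z this has rank 6, with invariant factors (1,1,1,1,1,1).

Boundary ∂_3: C_3 → C_2 sends each 3-simplex σ to the alternating sum Σ_i (−1)^i (σ with its i-th vertex removed). For instance
  ∂[0,2,3,4] = [2,3,4] − [0,3,4] + [0,2,4] − [0,2,3],
  ∂[0,1,2,3] = [1,2,3] − [0,2,3] + [0,1,3] − [0,1,2].
This gives a 10×5 integer matrix of rank 4; reducing to Smith normal form yields diagonal entries (1,1,1,1).

From H_k ≅ ker(∂_k) / im(∂_{k+1}) we obtain:

  H_0: rank C_0 − rank ∂_1 = 5 − 4 = 1, and the invariant factors of ∂_1 are all 1, so H_0 ≅ Z.
  H_1: rank ker ∂_1 − rank ∂_2 = (10 − 4) − 6 = 0, and the invariant factors of ∂_2 are all 1, so H_1 ≅ 0.
  H_2: rank ker ∂_2 − rank ∂_3 = (10 − 6) − 4 = 0, and the invariant factors of ∂_3 are all 1, so H_2 ≅ 0.
  H_3: rank ker ∂_3 − rank ∂_4 = (5 − 4) − 0 = 1, and there is no ∂_4, so H_3 ≅ Z.

As a check, the Euler characteristic is 5 − 10 + 10 − 5 = 0, which agrees with 1 − 0 + 0 − 1 = 0.
(K is a triangulation of the 3-sphere S^3.)

H_0 = Z,  H_1 = 0,  H_2 = 0,  H_3 = Z.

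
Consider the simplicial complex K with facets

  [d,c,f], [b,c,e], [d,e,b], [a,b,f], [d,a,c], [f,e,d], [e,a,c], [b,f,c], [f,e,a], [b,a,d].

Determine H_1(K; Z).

Take the total order a < b < c < d < e < f on the vertex set. Then K (dimension 2) consists of the simplices:

  0-simplices (6): a, b, c, d, e, f
  1-simplices (15): ab, ac, ad, ae, af, bc, bd, be, bf, cd, ce, cf, de, df, ef
  2-simplices (10): abd, abf, acd, ace, aef, bce, bcf, bde, cdf, def

Hence C_0 ≅ Z^6, C_1 ≅ Z^15, C_2 ≅ Z^10.

Boundary ∂_1: C_1 → C_0 maps an edge to its endpoints' difference, ∂[p,q] = q − p.
This gives a 6×15 integer matrix of rank 5; reducing to Smith normal form yields diagonal entries (1,1,1,1,1).

The boundary map ∂_2: C_2 → C_1 acts by ∂[p,q,r] = [q,r] − [p,r] + [p,q]. For instance
  ∂ace = ce − ae + ac,
  ∂def = ef − df + de.
The 15×10 boundary matrix has rank 10 and Smith normal form diag(1,1,1,1,1,1,1,1,1,2).

Now H_k = ker ∂_k / im ∂_{k+1}, so:

  H_1: rank ker ∂_1 − rank ∂_2 = (15 − 5) − 10 = 0, and ∂_2 has invariant factor 2 > 1, so H_1 ≅ Z/2.

H_1 ≅ Z/2.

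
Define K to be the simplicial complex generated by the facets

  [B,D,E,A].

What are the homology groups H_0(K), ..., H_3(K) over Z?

Order the vertices as A < B < D < E. Listing each simplex with vertices in this order, K has dimension 3 with simplices:

  0-simplices (4): A, B, D, E
  1-simplices (6): AB, AD, AE, BD, BE, DE
  2-simplices (4): ABD, ABE, ADE, BDE
  3-simplices (1): ABDE

giving chain groups C_0 ≅ Z^4, C_1 ≅ Z^6, C_2 ≅ Z^4, C_3 ≅ Z^1.

The boundary map ∂_1: C_1 → C_0 is given by ∂[p,q] = [q] − [p]. For instance
  ∂BE = E − B.
The 4×6 boundary matrix has rank 3 and Smith normal form diag(1,1,1).

∂_2: C_2 → C_1 maps a triangle to the signed sum of its edges. For instance
  ∂ABE = BE − AE + AB,
  ∂ADE = DE − AE + AD.
This gives a 6×4 integer matrix of rank 3; reducing to Smith normal form yields diagonal entries (1,1,1).

Boundary ∂_3: C_3 → C_2 sends each 3-simplex σ to the alternating sum Σ_i (−1)^i (σ with its i-th vertex removed). For instance
  ∂ABDE = BDE − ADE + ABE − ABD.
The 4×1 boundary matrix has rank 1 and Smith normal form diag(1).

From H_k ≅ ker(∂_k) / im(∂_{k+1}) we obtain:

  H_0: rank C_0 − rank ∂_1 = 4 − 3 = 1, and the invariant factors of ∂_1 are all 1, so H_0 = Z.
  H_1: rank ker ∂_1 − rank ∂_2 = (6 − 3) − 3 = 0, and the invariant factors of ∂_2 are all 1, so H_1 = 0.
  H_2: rank ker ∂_2 − rank ∂_3 = (4 − 3) − 1 = 0, and the invariant factors of ∂_3 are all 1, so H_2 = 0.
  H_3: rank ker ∂_3 − rank ∂_4 = (1 − 1) − 0 = 0, and there is no ∂_4, so H_3 = 0.

H_0 ≅ Z,  H_1 = 0,  H_2 = 0,  H_3 = 0.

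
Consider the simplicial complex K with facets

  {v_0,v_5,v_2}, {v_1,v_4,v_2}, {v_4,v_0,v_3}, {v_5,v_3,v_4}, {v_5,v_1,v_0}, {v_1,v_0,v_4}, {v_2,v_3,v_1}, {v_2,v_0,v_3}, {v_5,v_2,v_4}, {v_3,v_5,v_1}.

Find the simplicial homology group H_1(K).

Fix the vertex order v_0 < v_1 < v_2 < v_3 < v_4 < v_5 and write every simplex with vertices in increasing order. Then dim K = 2 and the simplices of K are:

  0-simplices (6): [v_0], [v_1], [v_2], [v_3], [v_4], [v_5]
  1-simplices (15): (15 of them)
  2-simplices (10): [v_0,v_1,v_4], [v_0,v_1,v_5], [v_0,v_2,v_3], [v_0,v_2,v_5], [v_0,v_3,v_4], [v_1,v_2,v_3], [v_1,v_2,v_4], [v_1,v_3,v_5], [v_2,v_4,v_5], [v_3,v_4,v_5]

giving chain groups C_0 ≅ Z^6, C_1 ≅ Z^15, C_2 ≅ Z^10.

∂_1: C_1 → C_0 maps an edge to its endpoints' difference, ∂[p,q] = q − p. For instance
  ∂[v_1,v_5] = [v_5] − [v_1].
The resulting 6×15 matrix has rank 5, and its Smith normal form has invariant factors (1,1,1,1,1).

Boundary ∂_2: C_2 → C_1 acts by ∂[p,q,r] = [q,r] − [p,r] + [p,q]. For instance
  ∂[v_0,v_2,v_5] = [v_2,v_5] − [v_0,v_5] + [v_0,v_2],
  ∂[v_0,v_2,v_3] = [v_2,v_3] − [v_0,v_3] + [v_0,v_2].
The resulting 15×10 matrix has rank 10, and its Smith normal form has invariant factors (1,1,1,1,1,1,1,1,1,2).

Reading off H_k = ker ∂_k / im ∂_{k+1}:

  H_1: rank ker ∂_1 − rank ∂_2 = (15 − 5) − 10 = 0, and ∂_2 has invariant factor 2 > 1, so H_1 ≅ Z/2.

H_1 ≅ Z/2.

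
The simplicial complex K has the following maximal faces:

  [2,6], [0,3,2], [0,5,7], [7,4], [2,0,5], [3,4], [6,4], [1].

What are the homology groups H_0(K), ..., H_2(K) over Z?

H_0 ≅ Z^2,  H_1 ≅ Z^2,  H_2 = 0.

We work with the vertex ordering 0 < 1 < 2 < 3 < 4 < 5 < 6 < 7. The simplices of K, each written with vertices in increasing order, are:

  0-simplices (8): [0], [1], [2], [3], [4], [5], [6], [7]
  1-simplices (11): [0,2], [0,3], [0,5], [0,7], [2,3], [2,5], [2,6], [3,4], [4,6], [4,7], [5,7]
  2-simplices (3): [0,2,3], [0,2,5], [0,5,7]

giving chain groups C_0 ≅ Z^8, C_1 ≅ Z^11, C_2 ≅ Z^3.

∂_1: C_1 → C_0 sends each edge [p,q] (with p < q) to q − p. For instance
  ∂[0,3] = [3] − [0].
The 8×11 boundary matrix has rank 6 and Smith normal form diag(1,1,1,1,1,1).

The boundary map ∂_2: C_2 → C_1 sends each 2-simplex [p,q,r] to [q,r] − [p,r] + [p,q]. For instance
  ∂[0,2,3] = [2,3] − [0,3] + [0,2],
  ∂[0,5,7] = [5,7] − [0,7] + [0,5].
This gives a 11×3 integer matrix of rank 3; reducing to Smith normal form yields diagonal entries (1,1,1).

Computing H_k = (kernel of ∂_k) / (image of ∂_{k+1}):

  H_0: rank C_0 − rank ∂_1 = 8 − 6 = 2, and the invariant factors of ∂_1 are all 1, so H_0 = Z^2.
  H_1: rank ker ∂_1 − rank ∂_2 = (11 − 6) − 3 = 2, and the invariant factors of ∂_2 are all 1, so H_1 = Z^2.
  H_2: rank ker ∂_2 − rank ∂_3 = (3 − 3) − 0 = 0, and there is no ∂_3, so H_2 = 0.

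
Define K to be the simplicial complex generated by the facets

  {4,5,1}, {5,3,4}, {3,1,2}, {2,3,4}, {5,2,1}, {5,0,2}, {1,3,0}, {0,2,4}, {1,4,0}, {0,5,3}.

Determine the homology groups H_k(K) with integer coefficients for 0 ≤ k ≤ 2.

Order the vertices as 0 < 1 < 2 < 3 < 4 < 5. Listing each simplex with vertices in this order, K has dimension 2 with simplices:

  0-simplices (6): [0], [1], [2], [3], [4], [5]
  1-simplices (15): [0,1], [0,2], [0,3], [0,4], [0,5], [1,2], [1,3], [1,4], [1,5], [2,3], [2,4], [2,5], [3,4], [3,5], [4,5]
  2-simplices (10): [0,1,3], [0,1,4], [0,2,4], [0,2,5], [0,3,5], [1,2,3], [1,2,5], [1,4,5], [2,3,4], [3,4,5]

giving chain groups C_0 ≅ Z^6, C_1 ≅ Z^15, C_2 ≅ Z^10.

Boundary ∂_1: C_1 → C_0 maps an edge to its endpoints' difference, ∂[p,q] = q − p. For instance
  ∂[1,4] = [4] − [1].
The 6×15 boundary matrix has rank 5 and Smith normal form diag(1,1,1,1,1).

∂_2: C_2 → C_1 maps a triangle to the signed sum of its edges. For instance
  ∂[0,1,4] = [1,4] − [0,4] + [0,1],
  ∂[1,2,5] = [2,5] − [1,5] + [1,2].
This gives a 15×10 integer matrix of rank 10; reducing to Smith normal form yields diagonal entries (1,1,1,1,1,1,1,1,1,2).

Now H_k = ker ∂_k / im ∂_{k+1}, so:

  H_0: rank C_0 − rank ∂_1 = 6 − 5 = 1, and the invariant factors of ∂_1 are all 1, so H_0 ≅ Z.
  H_1: rank ker ∂_1 − rank ∂_2 = (15 − 5) − 10 = 0, and ∂_2 has invariant factor 2 > 1, so H_1 ≅ Z/2.
  H_2: rank ker ∂_2 − rank ∂_3 = (10 − 10) − 0 = 0, and there is no ∂_3, so H_2 ≅ 0.

As a check, the Euler characteristic is 6 − 15 + 10 = 1, which agrees with 1 − 0 + 0 = 1.

H_0 = Z,  H_1 = Z/2,  H_2 = 0.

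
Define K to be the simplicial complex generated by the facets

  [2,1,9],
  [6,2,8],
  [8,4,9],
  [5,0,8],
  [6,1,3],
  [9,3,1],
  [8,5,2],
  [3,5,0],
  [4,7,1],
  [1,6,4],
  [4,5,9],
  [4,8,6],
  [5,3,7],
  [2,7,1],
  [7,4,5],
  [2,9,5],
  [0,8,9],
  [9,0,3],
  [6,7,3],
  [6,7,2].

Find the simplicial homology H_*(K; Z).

H_0 ≅ Z,  H_1 ≅ Z × Z/2,  H_2 = 0.

Order the vertices as 0 < 1 < 2 < 3 < 4 < 5 < 6 < 7 < 8 < 9. Listing each simplex with vertices in this order, K has dimension 2 with simplices:

  0-simplices (10): [0], [1], [2], [3], [4], [5], [6], [7], [8], [9]
  1-simplices (30): (30 of them)
  2-simplices (20): (20 of them)

so the chain groups are C_0 ≅ Z^10, C_1 ≅ Z^30, C_2 ≅ Z^20.

Boundary ∂_1: C_1 → C_0 sends each edge [p,q] (with p < q) to q − p. For instance
  ∂[0,3] = [3] − [0].
This gives a 10×30 integer matrix of rank 9; reducing to Smith normal form yields diagonal entries (1,1,1,1,1,1,1,1,1).

∂_2: C_2 → C_1 maps a triangle to the signed sum of its edges. For instance
  ∂[2,6,8] = [6,8] − [2,8] + [2,6],
  ∂[1,3,9] = [3,9] − [1,9] + [1,3].
As a 30×20 matrix over Z this has rank 20, with invariant factors (1,1,1,1,1,1,1,1,1,1,1,1,1,1,1,1,1,1,1,2).

From H_k ≅ ker(∂_k) / im(∂_{k+1}) we obtain:

  H_0: rank C_0 − rank ∂_1 = 10 − 9 = 1, and the invariant factors of ∂_1 are all 1, so H_0 ≅ Z.
  H_1: rank ker ∂_1 − rank ∂_2 = (30 − 9) − 20 = 1, and ∂_2 has invariant factor 2 > 1, so H_1 ≅ Z × Z/2.
  H_2: rank ker ∂_2 − rank ∂_3 = (20 − 20) − 0 = 0, and there is no ∂_3, so H_2 ≅ 0.

As a check, the Euler characteristic is 10 − 30 + 20 = 0, which agrees with 1 − 1 + 0 = 0.
(K is a triangulation of the Klein bottle.)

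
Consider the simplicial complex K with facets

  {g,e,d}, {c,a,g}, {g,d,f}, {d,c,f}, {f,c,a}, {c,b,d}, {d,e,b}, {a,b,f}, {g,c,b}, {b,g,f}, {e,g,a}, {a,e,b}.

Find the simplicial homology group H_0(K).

H_0 ≅ Z.

Fix the vertex order a < b < c < d < e < f < g and write every simplex with vertices in increasing order. Then dim K = 2 and the simplices of K are:

  0-simplices (7): a, b, c, d, e, f, g
  1-simplices (18): ab, ac, ae, af, ag, bc, bd, be, bf, bg, cd, cf, cg, de, df, dg, eg, fg
  2-simplices (12): abe, abf, acf, acg, aeg, bcd, bcg, bde, bfg, cdf, deg, dfg

Hence C_0 ≅ Z^7, C_1 ≅ Z^18, C_2 ≅ Z^12.

The boundary map ∂_1: C_1 → C_0 is given by ∂[p,q] = [q] − [p]. For instance
  ∂cg = g − c.
The resulting 7×18 matrix has rank 6, and its Smith normal form has invariant factors (1,1,1,1,1,1).

∂_2: C_2 → C_1 maps a triangle to the signed sum of its edges. For instance
  ∂abf = bf − af + ab,
  ∂acf = cf − af + ac.
As a 18×12 matrix over Z this has rank 12, with invariant factors (1,1,1,1,1,1,1,1,1,1,1,2).

Now H_k = ker ∂_k / im ∂_{k+1}, so:

  H_0: rank C_0 − rank ∂_1 = 7 − 6 = 1, and the invariant factors of ∂_1 are all 1, so H_0 ≅ Z.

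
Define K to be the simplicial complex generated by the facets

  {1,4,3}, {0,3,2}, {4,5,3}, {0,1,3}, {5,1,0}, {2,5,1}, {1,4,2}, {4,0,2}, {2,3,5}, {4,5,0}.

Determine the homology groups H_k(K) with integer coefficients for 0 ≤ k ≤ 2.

H_0 = Z,  H_1 = Z/2,  H_2 = 0.

We work with the vertex ordering 0 < 1 < 2 < 3 < 4 < 5. The simplices of K, each written with vertices in increasing order, are:

  0-simplices (6): [0], [1], [2], [3], [4], [5]
  1-simplices (15): [0,1], [0,2], [0,3], [0,4], [0,5], [1,2], [1,3], [1,4], [1,5], [2,3], [2,4], [2,5], [3,4], [3,5], [4,5]
  2-simplices (10): [0,1,3], [0,1,5], [0,2,3], [0,2,4], [0,4,5], [1,2,4], [1,2,5], [1,3,4], [2,3,5], [3,4,5]

so the chain groups are C_0 ≅ Z^6, C_1 ≅ Z^15, C_2 ≅ Z^10.

The boundary map ∂_1: C_1 → C_0 maps an edge to its endpoints' difference, ∂[p,q] = q − p. For instance
  ∂[0,2] = [2] − [0].
The resulting 6×15 matrix has rank 5, and its Smith normal form has invariant factors (1,1,1,1,1).

∂_2: C_2 → C_1 maps a triangle to the signed sum of its edges. For instance
  ∂[1,2,4] = [2,4] − [1,4] + [1,2],
  ∂[0,4,5] = [4,5] − [0,5] + [0,4].
This gives a 15×10 integer matrix of rank 10; reducing to Smith normal form yields diagonal entries (1,1,1,1,1,1,1,1,1,2).

Now H_k = ker ∂_k / im ∂_{k+1}, so:

  H_0: rank C_0 − rank ∂_1 = 6 − 5 = 1, and the invariant factors of ∂_1 are all 1, so H_0 = Z.
  H_1: rank ker ∂_1 − rank ∂_2 = (15 − 5) − 10 = 0, and ∂_2 has invariant factor 2 > 1, so H_1 = Z/2.
  H_2: rank ker ∂_2 − rank ∂_3 = (10 − 10) − 0 = 0, and there is no ∂_3, so H_2 = 0.

As a check, the Euler characteristic is 6 − 15 + 10 = 1, which agrees with 1 − 0 + 0 = 1.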